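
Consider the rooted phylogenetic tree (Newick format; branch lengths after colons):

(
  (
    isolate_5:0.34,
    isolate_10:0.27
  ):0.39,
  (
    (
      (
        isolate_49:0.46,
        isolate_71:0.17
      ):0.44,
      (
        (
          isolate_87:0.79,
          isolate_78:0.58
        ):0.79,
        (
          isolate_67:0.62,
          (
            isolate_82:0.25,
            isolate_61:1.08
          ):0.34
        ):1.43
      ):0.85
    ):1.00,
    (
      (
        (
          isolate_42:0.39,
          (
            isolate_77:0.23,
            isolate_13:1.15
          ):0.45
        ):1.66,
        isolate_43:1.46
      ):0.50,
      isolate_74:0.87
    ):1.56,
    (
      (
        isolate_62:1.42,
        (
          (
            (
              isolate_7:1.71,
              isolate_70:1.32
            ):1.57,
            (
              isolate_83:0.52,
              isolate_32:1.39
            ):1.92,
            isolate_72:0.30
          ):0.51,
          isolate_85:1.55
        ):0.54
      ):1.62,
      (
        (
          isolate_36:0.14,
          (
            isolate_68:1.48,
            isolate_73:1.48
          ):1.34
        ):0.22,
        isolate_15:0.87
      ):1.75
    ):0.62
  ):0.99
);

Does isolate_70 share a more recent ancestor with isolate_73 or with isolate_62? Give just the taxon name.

The MRCA of isolate_70 and isolate_62 subtends (isolate_62,(((isolate_7,isolate_70),(isolate_83,isolate_32),isolate_72),isolate_85)) (7 taxa).
The MRCA of isolate_70 and isolate_73 subtends ((isolate_62,(((isolate_7,isolate_70),(isolate_83,isolate_32),isolate_72),isolate_85)),((isolate_36,(isolate_68,isolate_73)),isolate_15)) (11 taxa).
The first is nested inside the second, so isolate_70 shares a more recent common ancestor with isolate_62.

isolate_62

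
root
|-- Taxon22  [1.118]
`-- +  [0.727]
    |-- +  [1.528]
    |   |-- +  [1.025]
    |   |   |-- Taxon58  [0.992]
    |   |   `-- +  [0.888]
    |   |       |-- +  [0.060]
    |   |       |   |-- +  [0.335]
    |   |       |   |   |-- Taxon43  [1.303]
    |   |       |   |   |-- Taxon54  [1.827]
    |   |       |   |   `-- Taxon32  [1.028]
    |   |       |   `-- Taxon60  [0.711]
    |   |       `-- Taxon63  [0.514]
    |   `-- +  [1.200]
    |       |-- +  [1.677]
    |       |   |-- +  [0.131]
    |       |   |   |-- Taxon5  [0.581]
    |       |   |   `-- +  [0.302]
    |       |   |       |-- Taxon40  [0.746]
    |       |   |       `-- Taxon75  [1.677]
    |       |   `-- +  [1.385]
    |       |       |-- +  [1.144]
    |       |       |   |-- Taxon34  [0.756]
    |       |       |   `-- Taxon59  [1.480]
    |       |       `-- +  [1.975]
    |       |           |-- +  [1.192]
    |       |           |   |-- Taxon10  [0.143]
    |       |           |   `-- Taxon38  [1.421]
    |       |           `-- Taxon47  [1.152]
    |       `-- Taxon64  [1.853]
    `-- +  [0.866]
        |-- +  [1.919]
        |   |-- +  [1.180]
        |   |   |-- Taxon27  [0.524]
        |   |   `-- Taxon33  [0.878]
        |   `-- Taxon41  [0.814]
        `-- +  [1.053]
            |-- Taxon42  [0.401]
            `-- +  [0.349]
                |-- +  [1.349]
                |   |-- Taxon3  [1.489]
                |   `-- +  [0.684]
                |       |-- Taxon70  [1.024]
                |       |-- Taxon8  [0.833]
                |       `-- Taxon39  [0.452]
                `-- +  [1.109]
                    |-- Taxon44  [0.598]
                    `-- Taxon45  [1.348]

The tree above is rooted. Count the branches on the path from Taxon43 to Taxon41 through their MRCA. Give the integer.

9

The MRCA of Taxon43 and Taxon41 is the node subtending (((Taxon58,(((Taxon43,Taxon54,Taxon32),Taxon60),Taxon63)),(((Taxon5,(Taxon40,Taxon75)),((Taxon34,Taxon59),((Taxon10,Taxon38),Taxon47))),Taxon64)),(((Taxon27,Taxon33),Taxon41),(Taxon42,((Taxon3,(Taxon70,Taxon8,Taxon39)),(Taxon44,Taxon45))))).
From Taxon43 up to that node: 6 branches. From Taxon41 up to the same node: 3 branches. Total: 6 + 3 = 9.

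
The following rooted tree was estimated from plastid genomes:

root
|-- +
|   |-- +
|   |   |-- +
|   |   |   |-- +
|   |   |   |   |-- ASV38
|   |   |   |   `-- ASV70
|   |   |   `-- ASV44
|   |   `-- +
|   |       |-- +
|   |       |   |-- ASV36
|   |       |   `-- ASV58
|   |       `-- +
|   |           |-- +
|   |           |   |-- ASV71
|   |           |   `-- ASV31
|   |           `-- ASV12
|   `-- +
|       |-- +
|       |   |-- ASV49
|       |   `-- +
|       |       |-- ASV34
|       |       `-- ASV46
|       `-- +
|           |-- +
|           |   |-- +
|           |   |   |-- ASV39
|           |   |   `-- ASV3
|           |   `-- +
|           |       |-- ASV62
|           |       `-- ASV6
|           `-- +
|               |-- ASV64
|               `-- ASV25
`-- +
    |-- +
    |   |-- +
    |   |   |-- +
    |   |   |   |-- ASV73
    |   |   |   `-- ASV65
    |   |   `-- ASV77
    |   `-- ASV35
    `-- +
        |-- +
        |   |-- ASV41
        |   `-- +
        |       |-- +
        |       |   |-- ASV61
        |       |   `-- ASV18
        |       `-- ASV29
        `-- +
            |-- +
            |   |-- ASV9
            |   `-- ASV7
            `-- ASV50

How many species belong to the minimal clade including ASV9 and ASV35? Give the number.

11

The MRCA of ASV9 and ASV35 is the node subtending ((((ASV73,ASV65),ASV77),ASV35),((ASV41,((ASV61,ASV18),ASV29)),((ASV9,ASV7),ASV50))).
That clade contains 11 terminal taxa: ASV18, ASV29, ASV35, ASV41, ASV50, ASV61, ASV65, ASV7, ASV73, ASV77, ASV9.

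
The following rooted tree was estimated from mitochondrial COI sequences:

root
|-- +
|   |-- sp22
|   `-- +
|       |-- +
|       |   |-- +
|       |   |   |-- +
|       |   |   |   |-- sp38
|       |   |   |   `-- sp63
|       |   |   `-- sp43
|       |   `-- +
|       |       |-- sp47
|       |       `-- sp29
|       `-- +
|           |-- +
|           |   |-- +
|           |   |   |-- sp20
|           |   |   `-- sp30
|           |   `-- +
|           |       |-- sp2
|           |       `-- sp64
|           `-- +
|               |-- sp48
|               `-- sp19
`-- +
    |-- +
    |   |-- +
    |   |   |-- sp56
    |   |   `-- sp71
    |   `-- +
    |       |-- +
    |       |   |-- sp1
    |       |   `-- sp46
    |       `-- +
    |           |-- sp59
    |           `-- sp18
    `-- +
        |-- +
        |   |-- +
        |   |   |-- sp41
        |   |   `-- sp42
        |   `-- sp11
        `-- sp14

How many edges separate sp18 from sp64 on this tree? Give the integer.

The MRCA of sp18 and sp64 is the root of the tree.
From sp18 up to that node: 5 branches. From sp64 up to the same node: 6 branches. Total: 5 + 6 = 11.

11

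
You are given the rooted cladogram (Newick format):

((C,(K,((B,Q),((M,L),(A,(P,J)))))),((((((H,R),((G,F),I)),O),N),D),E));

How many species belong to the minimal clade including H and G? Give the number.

5

The MRCA of H and G is the node subtending ((H,R),((G,F),I)).
That clade contains 5 terminal taxa: F, G, H, I, R.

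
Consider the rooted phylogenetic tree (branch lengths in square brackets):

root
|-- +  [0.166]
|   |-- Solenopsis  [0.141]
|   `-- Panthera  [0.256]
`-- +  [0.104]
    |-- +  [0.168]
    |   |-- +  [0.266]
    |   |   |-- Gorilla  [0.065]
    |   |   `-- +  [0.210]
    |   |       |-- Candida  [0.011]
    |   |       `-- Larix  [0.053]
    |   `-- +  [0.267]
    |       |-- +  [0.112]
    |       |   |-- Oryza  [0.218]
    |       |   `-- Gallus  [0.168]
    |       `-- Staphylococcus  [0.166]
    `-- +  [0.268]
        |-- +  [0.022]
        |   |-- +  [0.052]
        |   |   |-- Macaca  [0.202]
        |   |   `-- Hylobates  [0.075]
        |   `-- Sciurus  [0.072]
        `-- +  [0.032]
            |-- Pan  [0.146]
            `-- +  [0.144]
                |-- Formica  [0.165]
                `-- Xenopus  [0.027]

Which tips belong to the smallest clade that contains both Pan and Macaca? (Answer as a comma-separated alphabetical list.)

Formica, Hylobates, Macaca, Pan, Sciurus, Xenopus

Tracing Pan: it sits inside (Pan,(Formica,Xenopus)).
Tracing Macaca: it sits inside (Macaca,Hylobates).
The smallest clade enclosing both is (((Macaca,Hylobates),Sciurus),(Pan,(Formica,Xenopus))); the answer is its 6 terminal taxa in alphabetical order.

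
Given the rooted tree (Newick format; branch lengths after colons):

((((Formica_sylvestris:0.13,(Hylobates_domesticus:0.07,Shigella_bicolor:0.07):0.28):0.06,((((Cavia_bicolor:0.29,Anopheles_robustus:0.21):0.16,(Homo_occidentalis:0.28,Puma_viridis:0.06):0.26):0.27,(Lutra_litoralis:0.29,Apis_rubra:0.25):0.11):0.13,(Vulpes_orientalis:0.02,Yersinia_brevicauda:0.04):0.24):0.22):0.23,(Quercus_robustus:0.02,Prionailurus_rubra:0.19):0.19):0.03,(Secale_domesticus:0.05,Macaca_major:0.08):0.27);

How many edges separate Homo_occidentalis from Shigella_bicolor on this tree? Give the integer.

8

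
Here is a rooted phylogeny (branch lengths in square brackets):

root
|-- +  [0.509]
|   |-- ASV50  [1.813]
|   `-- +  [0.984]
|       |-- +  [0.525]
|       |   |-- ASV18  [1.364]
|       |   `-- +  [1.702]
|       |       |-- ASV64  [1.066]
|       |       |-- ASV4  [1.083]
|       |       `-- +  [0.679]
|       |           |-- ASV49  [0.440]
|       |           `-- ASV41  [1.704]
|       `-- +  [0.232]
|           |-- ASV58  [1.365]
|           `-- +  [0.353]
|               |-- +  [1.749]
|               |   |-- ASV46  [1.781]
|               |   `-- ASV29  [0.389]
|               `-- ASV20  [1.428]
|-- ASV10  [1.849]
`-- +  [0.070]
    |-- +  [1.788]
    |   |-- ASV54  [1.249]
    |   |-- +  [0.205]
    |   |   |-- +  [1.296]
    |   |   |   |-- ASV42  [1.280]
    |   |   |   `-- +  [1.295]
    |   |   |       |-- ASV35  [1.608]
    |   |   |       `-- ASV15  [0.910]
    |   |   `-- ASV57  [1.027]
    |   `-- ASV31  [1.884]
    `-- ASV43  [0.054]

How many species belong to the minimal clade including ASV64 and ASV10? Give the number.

18

The MRCA of ASV64 and ASV10 is the root, so the clade is the entire tree.
That clade contains 18 terminal taxa: ASV10, ASV15, ASV18, ASV20, ASV29, ASV31, ASV35, ASV4, ASV41, ASV42, ASV43, ASV46, ASV49, ASV50, ASV54, ASV57, ASV58, ASV64.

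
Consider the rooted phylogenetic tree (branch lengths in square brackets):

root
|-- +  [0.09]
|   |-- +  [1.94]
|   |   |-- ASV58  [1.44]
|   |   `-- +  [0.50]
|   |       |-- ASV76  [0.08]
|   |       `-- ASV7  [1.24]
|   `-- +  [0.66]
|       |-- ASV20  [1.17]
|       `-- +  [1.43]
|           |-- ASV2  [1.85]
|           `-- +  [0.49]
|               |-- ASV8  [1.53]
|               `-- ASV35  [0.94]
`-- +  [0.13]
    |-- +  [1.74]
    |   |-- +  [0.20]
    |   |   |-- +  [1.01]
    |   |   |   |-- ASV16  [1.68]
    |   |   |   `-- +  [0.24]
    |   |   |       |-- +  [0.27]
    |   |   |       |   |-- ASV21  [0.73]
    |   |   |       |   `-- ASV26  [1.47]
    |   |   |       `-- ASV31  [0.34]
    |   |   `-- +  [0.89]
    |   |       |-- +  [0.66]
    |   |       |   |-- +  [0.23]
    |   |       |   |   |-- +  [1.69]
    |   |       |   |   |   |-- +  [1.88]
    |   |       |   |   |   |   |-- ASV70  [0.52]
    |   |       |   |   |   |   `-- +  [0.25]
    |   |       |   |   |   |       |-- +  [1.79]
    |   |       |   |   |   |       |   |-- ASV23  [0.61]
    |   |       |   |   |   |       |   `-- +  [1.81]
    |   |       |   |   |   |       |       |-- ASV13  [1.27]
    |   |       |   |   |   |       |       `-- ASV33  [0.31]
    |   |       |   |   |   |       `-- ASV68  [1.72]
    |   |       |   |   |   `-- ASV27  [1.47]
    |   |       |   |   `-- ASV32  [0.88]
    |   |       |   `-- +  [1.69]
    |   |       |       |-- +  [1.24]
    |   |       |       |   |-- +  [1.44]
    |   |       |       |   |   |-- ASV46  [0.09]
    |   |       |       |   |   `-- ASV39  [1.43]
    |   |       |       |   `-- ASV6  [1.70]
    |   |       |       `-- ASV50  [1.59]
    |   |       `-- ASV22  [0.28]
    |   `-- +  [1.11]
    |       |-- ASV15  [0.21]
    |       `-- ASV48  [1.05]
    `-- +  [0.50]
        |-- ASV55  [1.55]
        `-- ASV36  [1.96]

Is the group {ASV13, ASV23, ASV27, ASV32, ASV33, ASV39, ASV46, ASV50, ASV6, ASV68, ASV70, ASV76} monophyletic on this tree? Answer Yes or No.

No

The MRCA of the listed taxa is the root, so the smallest clade containing them is the whole tree.
That clade also contains ASV15, ASV16, ASV2, ASV20, ASV21, ASV22, ASV26, ASV31, ASV35, ASV36, ASV48, ASV55, ASV58, ASV7, ASV8, which are not in the proposed group, so the group is not monophyletic.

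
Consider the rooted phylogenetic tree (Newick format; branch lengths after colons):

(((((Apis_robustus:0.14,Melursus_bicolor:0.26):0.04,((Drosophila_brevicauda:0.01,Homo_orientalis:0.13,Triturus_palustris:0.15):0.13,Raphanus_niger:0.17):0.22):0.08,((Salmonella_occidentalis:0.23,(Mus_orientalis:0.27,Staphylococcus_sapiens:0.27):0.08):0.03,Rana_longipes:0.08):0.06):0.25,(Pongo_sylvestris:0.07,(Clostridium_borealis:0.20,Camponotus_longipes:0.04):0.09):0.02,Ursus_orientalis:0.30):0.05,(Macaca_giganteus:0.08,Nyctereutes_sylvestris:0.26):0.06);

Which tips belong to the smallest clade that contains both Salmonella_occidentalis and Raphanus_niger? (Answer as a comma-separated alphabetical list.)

Tracing Salmonella_occidentalis: it sits inside (Salmonella_occidentalis,(Mus_orientalis,Staphylococcus_sapiens)).
Tracing Raphanus_niger: it sits inside ((Drosophila_brevicauda,Homo_orientalis,Triturus_palustris),Raphanus_niger).
The smallest clade enclosing both is (((Apis_robustus,Melursus_bicolor),((Drosophila_brevicauda,Homo_orientalis,Triturus_palustris),Raphanus_niger)),((Salmonella_occidentalis,(Mus_orientalis,Staphylococcus_sapiens)),Rana_longipes)); the answer is its 10 terminal taxa in alphabetical order.

Apis_robustus, Drosophila_brevicauda, Homo_orientalis, Melursus_bicolor, Mus_orientalis, Rana_longipes, Raphanus_niger, Salmonella_occidentalis, Staphylococcus_sapiens, Triturus_palustris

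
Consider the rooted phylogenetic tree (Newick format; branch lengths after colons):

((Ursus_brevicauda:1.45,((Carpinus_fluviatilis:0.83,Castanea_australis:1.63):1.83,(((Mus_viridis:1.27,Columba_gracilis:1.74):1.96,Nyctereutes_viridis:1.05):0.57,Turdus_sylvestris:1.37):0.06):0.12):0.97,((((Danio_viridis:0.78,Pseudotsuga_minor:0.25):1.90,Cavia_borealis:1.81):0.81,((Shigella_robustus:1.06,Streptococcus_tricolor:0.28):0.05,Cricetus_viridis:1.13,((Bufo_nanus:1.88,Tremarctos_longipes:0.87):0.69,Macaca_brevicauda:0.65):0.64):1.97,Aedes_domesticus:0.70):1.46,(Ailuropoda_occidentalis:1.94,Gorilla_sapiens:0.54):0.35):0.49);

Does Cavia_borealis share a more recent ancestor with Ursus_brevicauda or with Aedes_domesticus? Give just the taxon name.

The MRCA of Cavia_borealis and Aedes_domesticus subtends (((Danio_viridis,Pseudotsuga_minor),Cavia_borealis),((Shigella_robustus,Streptococcus_tricolor),Cricetus_viridis,((Bufo_nanus,Tremarctos_longipes),Macaca_brevicauda)),Aedes_domesticus) (10 taxa).
The MRCA of Cavia_borealis and Ursus_brevicauda is the root, subtending the entire tree (19 taxa).
The first is nested inside the second, so Cavia_borealis shares a more recent common ancestor with Aedes_domesticus.

Aedes_domesticus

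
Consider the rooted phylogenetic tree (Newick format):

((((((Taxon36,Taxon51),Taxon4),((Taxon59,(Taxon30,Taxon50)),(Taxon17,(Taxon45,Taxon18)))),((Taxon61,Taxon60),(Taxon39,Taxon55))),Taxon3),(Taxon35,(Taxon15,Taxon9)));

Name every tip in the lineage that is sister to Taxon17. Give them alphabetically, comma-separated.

Taxon18, Taxon45

Taxon17 attaches to the tree at the node subtending (Taxon17,(Taxon45,Taxon18)).
The other lineage descending from that same node — the sister group — is (Taxon45,Taxon18); its 2 tips in alphabetical order are the answer.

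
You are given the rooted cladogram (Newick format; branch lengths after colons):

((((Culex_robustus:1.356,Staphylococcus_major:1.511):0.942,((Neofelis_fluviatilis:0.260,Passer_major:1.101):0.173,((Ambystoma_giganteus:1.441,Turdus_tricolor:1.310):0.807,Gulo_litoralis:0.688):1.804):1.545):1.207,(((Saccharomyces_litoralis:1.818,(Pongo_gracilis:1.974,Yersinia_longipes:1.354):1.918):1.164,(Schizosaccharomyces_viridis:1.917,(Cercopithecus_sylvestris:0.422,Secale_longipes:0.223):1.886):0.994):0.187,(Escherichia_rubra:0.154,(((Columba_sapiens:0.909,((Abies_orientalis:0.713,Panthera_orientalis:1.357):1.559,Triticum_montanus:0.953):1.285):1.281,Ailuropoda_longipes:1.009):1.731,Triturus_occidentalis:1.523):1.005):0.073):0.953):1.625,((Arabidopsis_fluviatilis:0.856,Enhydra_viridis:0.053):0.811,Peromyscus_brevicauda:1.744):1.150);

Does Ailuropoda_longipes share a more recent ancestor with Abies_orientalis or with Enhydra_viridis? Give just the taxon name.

Abies_orientalis

The MRCA of Ailuropoda_longipes and Abies_orientalis subtends ((Columba_sapiens,((Abies_orientalis,Panthera_orientalis),Triticum_montanus)),Ailuropoda_longipes) (5 taxa).
The MRCA of Ailuropoda_longipes and Enhydra_viridis is the root, subtending the entire tree (23 taxa).
The first is nested inside the second, so Ailuropoda_longipes shares a more recent common ancestor with Abies_orientalis.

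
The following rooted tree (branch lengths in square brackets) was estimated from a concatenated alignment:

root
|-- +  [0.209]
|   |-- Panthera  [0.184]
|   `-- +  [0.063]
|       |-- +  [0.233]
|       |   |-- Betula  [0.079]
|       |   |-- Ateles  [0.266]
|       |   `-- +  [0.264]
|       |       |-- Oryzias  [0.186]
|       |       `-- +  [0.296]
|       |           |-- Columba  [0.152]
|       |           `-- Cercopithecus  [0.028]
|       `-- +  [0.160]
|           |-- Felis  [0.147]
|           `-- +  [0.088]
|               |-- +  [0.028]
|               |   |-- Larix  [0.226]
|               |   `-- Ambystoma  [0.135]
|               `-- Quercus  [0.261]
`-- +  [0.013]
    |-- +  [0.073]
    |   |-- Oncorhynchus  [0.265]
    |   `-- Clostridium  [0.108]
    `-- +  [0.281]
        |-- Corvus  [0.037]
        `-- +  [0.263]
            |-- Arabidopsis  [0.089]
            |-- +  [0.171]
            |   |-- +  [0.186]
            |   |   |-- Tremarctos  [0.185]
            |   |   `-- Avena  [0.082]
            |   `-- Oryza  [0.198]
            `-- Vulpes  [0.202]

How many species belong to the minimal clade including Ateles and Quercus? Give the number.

9

The MRCA of Ateles and Quercus is the node subtending ((Betula,Ateles,(Oryzias,(Columba,Cercopithecus))),(Felis,((Larix,Ambystoma),Quercus))).
That clade contains 9 terminal taxa: Ambystoma, Ateles, Betula, Cercopithecus, Columba, Felis, Larix, Oryzias, Quercus.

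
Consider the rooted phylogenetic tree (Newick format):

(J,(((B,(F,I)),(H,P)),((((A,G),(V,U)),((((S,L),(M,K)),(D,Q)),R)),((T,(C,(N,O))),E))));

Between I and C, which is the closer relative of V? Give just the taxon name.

The MRCA of V and C subtends ((((A,G),(V,U)),((((S,L),(M,K)),(D,Q)),R)),((T,(C,(N,O))),E)) (16 taxa).
The MRCA of V and I subtends (((B,(F,I)),(H,P)),((((A,G),(V,U)),((((S,L),(M,K)),(D,Q)),R)),((T,(C,(N,O))),E))) (21 taxa).
The first is nested inside the second, so V shares a more recent common ancestor with C.

C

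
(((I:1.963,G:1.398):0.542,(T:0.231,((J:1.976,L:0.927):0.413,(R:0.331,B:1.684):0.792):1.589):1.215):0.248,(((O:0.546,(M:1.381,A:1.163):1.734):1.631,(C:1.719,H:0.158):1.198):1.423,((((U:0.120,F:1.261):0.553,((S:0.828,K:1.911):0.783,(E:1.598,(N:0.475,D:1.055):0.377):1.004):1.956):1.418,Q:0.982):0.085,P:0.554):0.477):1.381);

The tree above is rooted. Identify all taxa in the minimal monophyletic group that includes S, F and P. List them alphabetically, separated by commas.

D, E, F, K, N, P, Q, S, U

Tracing S: it sits inside (S,K).
Tracing F: it sits inside (U,F).
Tracing P: it sits inside ((((U,F),((S,K),(E,(N,D)))),Q),P).
The smallest clade enclosing all 3 is ((((U,F),((S,K),(E,(N,D)))),Q),P); the answer is its 9 terminal taxa in alphabetical order.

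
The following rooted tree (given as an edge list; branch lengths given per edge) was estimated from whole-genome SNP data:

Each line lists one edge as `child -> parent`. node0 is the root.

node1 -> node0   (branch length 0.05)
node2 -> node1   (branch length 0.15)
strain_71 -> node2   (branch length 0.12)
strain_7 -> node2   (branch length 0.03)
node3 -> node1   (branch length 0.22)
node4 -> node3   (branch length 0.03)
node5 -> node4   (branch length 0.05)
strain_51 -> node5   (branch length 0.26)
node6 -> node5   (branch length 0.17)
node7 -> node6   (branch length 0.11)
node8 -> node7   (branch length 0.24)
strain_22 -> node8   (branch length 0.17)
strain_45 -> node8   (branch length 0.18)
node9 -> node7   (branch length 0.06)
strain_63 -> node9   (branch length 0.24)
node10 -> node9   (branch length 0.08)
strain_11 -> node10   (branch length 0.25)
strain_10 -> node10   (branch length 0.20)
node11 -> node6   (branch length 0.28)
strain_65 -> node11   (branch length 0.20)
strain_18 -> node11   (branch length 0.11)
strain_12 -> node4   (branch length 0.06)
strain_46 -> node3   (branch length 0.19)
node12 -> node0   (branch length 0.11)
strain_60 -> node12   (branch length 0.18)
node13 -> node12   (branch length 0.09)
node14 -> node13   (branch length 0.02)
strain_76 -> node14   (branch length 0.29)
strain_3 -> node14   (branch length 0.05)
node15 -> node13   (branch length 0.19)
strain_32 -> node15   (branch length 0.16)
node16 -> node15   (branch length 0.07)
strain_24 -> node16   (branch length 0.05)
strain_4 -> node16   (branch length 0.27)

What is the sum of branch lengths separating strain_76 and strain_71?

The path runs strain_76 → … → MRCA → … → strain_71; the MRCA is the root of the tree.
Branch lengths along that path: 0.29 + 0.02 + 0.09 + 0.11 + 0.05 + 0.15 + 0.12 = 0.83.

0.83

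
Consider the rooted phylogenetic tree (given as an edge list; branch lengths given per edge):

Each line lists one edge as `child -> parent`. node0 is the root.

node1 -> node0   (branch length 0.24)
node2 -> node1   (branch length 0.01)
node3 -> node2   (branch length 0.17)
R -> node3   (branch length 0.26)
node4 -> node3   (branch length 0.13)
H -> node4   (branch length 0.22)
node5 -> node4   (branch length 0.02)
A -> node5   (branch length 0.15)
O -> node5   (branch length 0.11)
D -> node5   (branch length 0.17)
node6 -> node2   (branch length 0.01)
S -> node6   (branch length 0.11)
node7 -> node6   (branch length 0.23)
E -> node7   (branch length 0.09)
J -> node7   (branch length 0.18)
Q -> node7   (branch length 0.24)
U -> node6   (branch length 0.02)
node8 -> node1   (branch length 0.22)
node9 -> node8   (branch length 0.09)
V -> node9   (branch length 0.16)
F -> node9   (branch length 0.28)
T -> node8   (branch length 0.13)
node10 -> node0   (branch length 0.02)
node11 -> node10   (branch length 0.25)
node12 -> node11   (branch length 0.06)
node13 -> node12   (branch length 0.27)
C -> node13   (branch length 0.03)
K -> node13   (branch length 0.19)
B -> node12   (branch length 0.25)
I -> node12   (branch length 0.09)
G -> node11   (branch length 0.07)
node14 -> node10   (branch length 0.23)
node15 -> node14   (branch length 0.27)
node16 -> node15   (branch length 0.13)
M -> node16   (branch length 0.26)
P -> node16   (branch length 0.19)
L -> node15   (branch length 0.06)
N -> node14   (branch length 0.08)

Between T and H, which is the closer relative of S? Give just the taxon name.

The MRCA of S and H subtends ((R,(H,(A,O,D))),(S,(E,J,Q),U)) (10 taxa).
The MRCA of S and T subtends (((R,(H,(A,O,D))),(S,(E,J,Q),U)),((V,F),T)) (13 taxa).
The first is nested inside the second, so S shares a more recent common ancestor with H.

H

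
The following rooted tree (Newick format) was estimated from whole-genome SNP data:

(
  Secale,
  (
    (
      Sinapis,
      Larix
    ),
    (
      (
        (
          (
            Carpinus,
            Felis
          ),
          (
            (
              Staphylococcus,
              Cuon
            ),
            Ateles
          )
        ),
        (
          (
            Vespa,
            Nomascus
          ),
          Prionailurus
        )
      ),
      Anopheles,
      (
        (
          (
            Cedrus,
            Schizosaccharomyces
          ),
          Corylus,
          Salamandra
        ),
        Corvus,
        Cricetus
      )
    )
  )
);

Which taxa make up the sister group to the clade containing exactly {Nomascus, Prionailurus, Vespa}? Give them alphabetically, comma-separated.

Ateles, Carpinus, Cuon, Felis, Staphylococcus

The clade containing exactly {Nomascus, Prionailurus, Vespa} attaches to the tree at the node subtending (((Carpinus,Felis),((Staphylococcus,Cuon),Ateles)),((Vespa,Nomascus),Prionailurus)).
The other lineage descending from that same node — the sister group — is ((Carpinus,Felis),((Staphylococcus,Cuon),Ateles)); its 5 tips in alphabetical order are the answer.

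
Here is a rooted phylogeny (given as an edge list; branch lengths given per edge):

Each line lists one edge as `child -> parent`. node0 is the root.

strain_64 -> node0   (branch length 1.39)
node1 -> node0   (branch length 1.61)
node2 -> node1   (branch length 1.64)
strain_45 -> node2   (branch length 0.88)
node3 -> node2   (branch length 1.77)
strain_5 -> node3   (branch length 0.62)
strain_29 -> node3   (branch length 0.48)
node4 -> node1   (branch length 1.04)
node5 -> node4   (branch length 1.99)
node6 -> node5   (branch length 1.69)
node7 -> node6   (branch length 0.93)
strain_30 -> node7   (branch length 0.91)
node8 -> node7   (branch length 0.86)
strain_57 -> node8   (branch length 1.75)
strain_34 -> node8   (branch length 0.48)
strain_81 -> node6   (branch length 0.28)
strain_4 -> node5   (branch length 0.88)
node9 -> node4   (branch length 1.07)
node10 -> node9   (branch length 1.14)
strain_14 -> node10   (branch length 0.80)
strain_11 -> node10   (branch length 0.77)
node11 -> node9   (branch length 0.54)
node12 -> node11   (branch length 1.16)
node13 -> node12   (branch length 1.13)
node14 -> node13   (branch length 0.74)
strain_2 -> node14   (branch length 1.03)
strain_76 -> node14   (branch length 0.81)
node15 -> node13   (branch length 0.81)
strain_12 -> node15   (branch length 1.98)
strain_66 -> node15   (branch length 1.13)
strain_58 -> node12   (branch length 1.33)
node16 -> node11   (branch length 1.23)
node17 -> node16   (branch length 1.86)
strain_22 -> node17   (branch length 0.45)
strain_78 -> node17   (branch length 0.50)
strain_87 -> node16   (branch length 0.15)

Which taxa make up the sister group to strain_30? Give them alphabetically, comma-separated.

strain_34, strain_57

strain_30 attaches to the tree at the node subtending (strain_30,(strain_57,strain_34)).
The other lineage descending from that same node — the sister group — is (strain_57,strain_34); its 2 tips in alphabetical order are the answer.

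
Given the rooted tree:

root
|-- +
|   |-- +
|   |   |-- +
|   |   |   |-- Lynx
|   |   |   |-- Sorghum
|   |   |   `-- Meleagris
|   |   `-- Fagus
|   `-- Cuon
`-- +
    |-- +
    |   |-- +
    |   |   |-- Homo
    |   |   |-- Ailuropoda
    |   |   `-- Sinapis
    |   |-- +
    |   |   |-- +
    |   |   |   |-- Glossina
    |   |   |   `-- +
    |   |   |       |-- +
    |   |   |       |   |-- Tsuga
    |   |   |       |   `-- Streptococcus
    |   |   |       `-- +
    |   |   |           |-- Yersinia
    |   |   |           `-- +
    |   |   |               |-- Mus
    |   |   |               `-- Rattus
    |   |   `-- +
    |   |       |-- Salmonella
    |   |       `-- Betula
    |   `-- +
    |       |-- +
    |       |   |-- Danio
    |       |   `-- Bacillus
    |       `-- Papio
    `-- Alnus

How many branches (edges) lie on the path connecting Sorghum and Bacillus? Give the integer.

The MRCA of Sorghum and Bacillus is the root of the tree.
From Sorghum up to that node: 4 branches. From Bacillus up to the same node: 5 branches. Total: 4 + 5 = 9.

9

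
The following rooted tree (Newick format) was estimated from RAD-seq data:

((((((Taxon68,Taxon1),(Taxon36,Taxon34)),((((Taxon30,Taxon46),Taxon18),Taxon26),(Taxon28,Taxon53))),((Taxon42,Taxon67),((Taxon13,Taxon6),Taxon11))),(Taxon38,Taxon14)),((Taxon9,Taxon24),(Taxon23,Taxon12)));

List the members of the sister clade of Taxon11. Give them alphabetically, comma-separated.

Taxon13, Taxon6

Taxon11 attaches to the tree at the node subtending ((Taxon13,Taxon6),Taxon11).
The other lineage descending from that same node — the sister group — is (Taxon13,Taxon6); its 2 tips in alphabetical order are the answer.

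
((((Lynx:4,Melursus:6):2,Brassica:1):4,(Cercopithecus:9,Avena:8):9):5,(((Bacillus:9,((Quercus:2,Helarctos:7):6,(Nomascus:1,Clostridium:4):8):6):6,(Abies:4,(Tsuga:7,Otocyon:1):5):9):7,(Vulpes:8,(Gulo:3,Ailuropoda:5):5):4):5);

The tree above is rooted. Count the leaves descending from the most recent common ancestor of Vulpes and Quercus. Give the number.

The MRCA of Vulpes and Quercus is the node subtending (((Bacillus,((Quercus,Helarctos),(Nomascus,Clostridium))),(Abies,(Tsuga,Otocyon))),(Vulpes,(Gulo,Ailuropoda))).
That clade contains 11 terminal taxa: Abies, Ailuropoda, Bacillus, Clostridium, Gulo, Helarctos, Nomascus, Otocyon, Quercus, Tsuga, Vulpes.

11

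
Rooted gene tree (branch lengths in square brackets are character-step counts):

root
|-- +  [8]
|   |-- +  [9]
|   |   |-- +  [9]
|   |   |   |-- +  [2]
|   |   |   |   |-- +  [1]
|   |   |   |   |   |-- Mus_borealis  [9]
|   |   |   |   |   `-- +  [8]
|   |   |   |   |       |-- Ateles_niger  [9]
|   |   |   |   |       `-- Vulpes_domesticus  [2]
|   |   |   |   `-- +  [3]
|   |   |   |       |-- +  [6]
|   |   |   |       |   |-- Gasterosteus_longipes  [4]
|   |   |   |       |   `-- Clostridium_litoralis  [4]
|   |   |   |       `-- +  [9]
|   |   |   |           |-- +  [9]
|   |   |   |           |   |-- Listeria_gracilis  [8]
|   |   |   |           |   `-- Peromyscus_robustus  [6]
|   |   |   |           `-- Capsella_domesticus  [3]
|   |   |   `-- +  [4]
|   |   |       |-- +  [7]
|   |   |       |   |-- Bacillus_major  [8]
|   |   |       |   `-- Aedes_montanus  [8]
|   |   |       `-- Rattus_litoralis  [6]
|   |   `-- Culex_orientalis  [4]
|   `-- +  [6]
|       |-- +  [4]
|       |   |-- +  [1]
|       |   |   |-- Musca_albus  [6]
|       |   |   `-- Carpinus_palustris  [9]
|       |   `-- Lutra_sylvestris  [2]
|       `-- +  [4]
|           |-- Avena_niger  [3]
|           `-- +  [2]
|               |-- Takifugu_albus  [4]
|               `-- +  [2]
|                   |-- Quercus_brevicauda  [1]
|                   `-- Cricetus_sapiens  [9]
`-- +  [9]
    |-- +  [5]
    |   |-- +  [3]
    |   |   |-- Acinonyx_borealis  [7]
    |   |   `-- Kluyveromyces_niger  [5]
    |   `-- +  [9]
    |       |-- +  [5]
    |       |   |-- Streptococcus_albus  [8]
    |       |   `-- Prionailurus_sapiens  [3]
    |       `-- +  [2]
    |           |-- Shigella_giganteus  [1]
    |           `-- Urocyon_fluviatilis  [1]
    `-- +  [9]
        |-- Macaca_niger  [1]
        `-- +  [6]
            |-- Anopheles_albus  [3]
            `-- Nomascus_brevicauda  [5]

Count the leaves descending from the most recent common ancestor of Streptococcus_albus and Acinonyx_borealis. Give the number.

6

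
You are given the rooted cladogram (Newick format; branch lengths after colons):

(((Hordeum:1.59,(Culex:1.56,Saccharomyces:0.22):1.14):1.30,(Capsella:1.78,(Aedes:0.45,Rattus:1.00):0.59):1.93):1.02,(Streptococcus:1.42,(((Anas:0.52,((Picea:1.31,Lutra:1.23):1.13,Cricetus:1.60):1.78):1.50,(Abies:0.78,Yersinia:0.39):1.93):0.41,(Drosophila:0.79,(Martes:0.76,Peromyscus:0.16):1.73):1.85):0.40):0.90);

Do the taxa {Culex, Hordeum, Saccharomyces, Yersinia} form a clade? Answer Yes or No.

The MRCA of the listed taxa is the root, so the smallest clade containing them is the whole tree.
That clade also contains Abies, Aedes, Anas, Capsella, Cricetus, Drosophila, Lutra, Martes, Peromyscus, Picea, Rattus, Streptococcus, which are not in the proposed group, so the group is not monophyletic.

No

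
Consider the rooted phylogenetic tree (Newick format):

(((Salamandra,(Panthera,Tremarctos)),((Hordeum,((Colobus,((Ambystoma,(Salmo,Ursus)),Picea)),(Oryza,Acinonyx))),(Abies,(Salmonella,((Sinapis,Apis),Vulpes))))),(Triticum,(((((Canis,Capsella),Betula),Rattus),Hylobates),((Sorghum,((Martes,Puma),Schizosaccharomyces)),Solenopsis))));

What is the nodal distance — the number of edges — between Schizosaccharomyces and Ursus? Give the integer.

The MRCA of Schizosaccharomyces and Ursus is the root of the tree.
From Schizosaccharomyces up to that node: 6 branches. From Ursus up to the same node: 9 branches. Total: 6 + 9 = 15.

15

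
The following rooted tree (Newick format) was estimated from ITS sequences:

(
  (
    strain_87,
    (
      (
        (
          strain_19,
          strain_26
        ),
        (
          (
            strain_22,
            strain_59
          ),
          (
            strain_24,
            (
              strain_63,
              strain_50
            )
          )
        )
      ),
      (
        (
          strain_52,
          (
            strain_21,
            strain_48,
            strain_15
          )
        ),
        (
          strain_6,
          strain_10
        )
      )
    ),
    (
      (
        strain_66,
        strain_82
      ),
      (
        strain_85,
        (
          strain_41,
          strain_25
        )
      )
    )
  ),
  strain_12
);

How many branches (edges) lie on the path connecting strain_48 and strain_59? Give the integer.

The MRCA of strain_48 and strain_59 is the node subtending (((strain_19,strain_26),((strain_22,strain_59),(strain_24,(strain_63,strain_50)))),((strain_52,(strain_21,strain_48,strain_15)),(strain_6,strain_10))).
From strain_48 up to that node: 4 branches. From strain_59 up to the same node: 4 branches. Total: 4 + 4 = 8.

8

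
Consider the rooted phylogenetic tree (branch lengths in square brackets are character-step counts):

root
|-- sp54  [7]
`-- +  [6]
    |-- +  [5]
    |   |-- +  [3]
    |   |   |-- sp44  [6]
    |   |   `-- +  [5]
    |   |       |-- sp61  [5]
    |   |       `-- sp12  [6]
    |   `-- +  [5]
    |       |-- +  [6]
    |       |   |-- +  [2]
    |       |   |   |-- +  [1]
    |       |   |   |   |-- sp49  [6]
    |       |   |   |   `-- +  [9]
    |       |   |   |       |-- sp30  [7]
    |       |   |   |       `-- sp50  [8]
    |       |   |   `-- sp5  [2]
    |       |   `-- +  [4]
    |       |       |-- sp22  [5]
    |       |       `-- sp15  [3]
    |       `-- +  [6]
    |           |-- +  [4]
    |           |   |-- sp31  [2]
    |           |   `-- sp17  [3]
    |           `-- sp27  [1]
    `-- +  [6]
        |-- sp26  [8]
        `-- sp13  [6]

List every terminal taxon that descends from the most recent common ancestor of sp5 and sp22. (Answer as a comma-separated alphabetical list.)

sp15, sp22, sp30, sp49, sp5, sp50

Tracing sp5: it sits inside ((sp49,(sp30,sp50)),sp5).
Tracing sp22: it sits inside (sp22,sp15).
The smallest clade enclosing both is (((sp49,(sp30,sp50)),sp5),(sp22,sp15)); the answer is its 6 terminal taxa in alphabetical order.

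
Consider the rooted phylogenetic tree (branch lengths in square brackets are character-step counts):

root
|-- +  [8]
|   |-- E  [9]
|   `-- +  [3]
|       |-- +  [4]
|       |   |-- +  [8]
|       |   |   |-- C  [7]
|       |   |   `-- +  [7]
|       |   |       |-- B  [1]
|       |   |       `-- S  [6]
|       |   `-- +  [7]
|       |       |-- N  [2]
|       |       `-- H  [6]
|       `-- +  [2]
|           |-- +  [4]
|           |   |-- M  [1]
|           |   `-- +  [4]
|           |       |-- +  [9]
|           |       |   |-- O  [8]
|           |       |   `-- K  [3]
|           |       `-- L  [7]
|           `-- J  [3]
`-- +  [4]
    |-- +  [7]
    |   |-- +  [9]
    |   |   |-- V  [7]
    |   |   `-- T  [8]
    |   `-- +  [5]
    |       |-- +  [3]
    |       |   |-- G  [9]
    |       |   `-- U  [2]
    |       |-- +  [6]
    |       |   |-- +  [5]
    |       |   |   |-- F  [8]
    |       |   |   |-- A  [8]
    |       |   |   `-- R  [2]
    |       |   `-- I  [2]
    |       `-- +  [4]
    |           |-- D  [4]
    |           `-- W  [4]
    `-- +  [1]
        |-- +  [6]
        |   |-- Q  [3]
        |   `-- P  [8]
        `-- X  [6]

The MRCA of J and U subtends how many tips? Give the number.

24

The MRCA of J and U is the root, so the clade is the entire tree.
That clade contains 24 terminal taxa: A, B, C, D, E, F, G, H, I, J, K, L, M, N, O, P, Q, R, S, T, U, V, W, X.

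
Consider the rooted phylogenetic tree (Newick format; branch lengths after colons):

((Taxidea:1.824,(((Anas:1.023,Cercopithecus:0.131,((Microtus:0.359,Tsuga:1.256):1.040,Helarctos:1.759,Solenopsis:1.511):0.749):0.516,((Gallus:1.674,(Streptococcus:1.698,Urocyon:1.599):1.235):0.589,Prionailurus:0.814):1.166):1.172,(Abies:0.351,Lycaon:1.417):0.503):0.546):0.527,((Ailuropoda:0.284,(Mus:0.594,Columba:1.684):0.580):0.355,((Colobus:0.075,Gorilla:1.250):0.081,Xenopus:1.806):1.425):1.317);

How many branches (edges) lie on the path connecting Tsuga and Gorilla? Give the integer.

11

The MRCA of Tsuga and Gorilla is the root of the tree.
From Tsuga up to that node: 7 branches. From Gorilla up to the same node: 4 branches. Total: 7 + 4 = 11.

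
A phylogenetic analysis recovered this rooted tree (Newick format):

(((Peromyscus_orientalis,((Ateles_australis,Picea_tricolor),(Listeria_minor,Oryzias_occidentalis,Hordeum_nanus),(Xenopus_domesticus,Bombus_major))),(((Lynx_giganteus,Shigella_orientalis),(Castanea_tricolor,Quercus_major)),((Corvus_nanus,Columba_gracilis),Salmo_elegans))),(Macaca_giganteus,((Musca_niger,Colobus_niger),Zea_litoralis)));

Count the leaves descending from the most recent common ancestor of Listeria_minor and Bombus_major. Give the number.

7

The MRCA of Listeria_minor and Bombus_major is the node subtending ((Ateles_australis,Picea_tricolor),(Listeria_minor,Oryzias_occidentalis,Hordeum_nanus),(Xenopus_domesticus,Bombus_major)).
That clade contains 7 terminal taxa: Ateles_australis, Bombus_major, Hordeum_nanus, Listeria_minor, Oryzias_occidentalis, Picea_tricolor, Xenopus_domesticus.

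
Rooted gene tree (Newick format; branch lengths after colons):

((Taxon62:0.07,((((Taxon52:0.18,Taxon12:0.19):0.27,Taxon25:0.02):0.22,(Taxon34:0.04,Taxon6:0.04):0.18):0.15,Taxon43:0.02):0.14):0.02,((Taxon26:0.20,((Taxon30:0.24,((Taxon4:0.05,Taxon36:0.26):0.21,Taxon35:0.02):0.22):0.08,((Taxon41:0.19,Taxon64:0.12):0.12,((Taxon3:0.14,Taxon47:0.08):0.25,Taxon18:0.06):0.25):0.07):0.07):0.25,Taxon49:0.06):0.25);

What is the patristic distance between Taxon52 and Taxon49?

The path runs Taxon52 → … → MRCA → … → Taxon49; the MRCA is the root of the tree.
Branch lengths along that path: 0.18 + 0.27 + 0.22 + 0.15 + 0.14 + 0.02 + 0.25 + 0.06 = 1.29.

1.29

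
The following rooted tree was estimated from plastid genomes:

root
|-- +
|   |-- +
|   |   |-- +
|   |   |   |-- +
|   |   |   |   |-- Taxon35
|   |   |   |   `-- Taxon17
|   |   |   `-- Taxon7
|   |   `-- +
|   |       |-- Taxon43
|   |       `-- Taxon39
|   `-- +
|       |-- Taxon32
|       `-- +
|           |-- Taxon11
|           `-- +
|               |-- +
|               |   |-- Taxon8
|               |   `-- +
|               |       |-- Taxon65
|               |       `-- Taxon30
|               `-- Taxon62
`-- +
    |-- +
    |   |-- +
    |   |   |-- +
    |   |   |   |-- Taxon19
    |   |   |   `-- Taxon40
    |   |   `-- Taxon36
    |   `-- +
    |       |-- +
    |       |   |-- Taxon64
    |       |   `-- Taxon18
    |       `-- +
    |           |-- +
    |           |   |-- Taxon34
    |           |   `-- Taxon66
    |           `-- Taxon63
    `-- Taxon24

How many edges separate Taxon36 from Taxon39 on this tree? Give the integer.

The MRCA of Taxon36 and Taxon39 is the root of the tree.
From Taxon36 up to that node: 4 branches. From Taxon39 up to the same node: 4 branches. Total: 4 + 4 = 8.

8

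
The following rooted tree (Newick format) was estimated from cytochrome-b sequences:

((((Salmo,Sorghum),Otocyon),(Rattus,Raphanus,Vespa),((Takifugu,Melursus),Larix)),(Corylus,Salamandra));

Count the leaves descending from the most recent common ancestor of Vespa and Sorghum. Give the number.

The MRCA of Vespa and Sorghum is the node subtending (((Salmo,Sorghum),Otocyon),(Rattus,Raphanus,Vespa),((Takifugu,Melursus),Larix)).
That clade contains 9 terminal taxa: Larix, Melursus, Otocyon, Raphanus, Rattus, Salmo, Sorghum, Takifugu, Vespa.

9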